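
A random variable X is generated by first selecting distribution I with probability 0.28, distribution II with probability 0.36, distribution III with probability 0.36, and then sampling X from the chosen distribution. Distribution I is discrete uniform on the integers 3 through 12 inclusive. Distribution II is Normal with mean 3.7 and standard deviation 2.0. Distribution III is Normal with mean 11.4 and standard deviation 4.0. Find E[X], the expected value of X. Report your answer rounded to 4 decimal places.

7.5360

Component means — I: 7.5; II: 3.7; III: 11.4.
E[X] = 0.28·7.5 + 0.36·3.7 + 0.36·11.4 = 7.536.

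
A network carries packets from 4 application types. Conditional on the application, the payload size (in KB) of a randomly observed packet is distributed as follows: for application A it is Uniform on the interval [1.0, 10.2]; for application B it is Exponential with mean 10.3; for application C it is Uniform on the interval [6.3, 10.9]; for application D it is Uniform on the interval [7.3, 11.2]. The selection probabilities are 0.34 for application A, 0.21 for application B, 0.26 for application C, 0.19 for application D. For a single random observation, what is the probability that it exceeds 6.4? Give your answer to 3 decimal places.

Conditional on each application, P(X > 6.4): A: 0.413043; B: 0.537214; C: 0.978261; D: 1.
By total probability, P(X > 6.4) = 0.34·0.413043 + 0.21·0.537214 + 0.26·0.978261 + 0.19·1 = 0.697597.

0.698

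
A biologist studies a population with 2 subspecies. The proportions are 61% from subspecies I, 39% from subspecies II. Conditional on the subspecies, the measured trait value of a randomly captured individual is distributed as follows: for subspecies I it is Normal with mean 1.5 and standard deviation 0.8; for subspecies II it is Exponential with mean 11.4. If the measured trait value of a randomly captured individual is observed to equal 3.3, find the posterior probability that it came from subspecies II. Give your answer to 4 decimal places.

0.5142

Likelihoods f(3.3 | ·): I: 0.0396746; II: 0.0656717.
Posterior ∝ prior × likelihood. Numerator for II: 0.39·0.0656717 = 0.025612.
Normalizing constant: 0.61·0.0396746 + 0.39·0.0656717 = 0.0498135.
P(II | observation) = 0.025612 / 0.0498135 = 0.514158.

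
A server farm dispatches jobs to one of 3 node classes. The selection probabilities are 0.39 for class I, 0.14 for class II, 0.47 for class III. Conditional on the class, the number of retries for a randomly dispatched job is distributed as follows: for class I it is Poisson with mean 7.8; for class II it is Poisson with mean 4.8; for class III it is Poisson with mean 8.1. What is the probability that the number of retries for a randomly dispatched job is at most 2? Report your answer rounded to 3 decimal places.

0.032

Conditional on each class, P(X ≤ 2): I: 0.0160698; II: 0.142539; III: 0.0127198.
By total probability, P(X ≤ 2) = 0.39·0.0160698 + 0.14·0.142539 + 0.47·0.0127198 = 0.032201.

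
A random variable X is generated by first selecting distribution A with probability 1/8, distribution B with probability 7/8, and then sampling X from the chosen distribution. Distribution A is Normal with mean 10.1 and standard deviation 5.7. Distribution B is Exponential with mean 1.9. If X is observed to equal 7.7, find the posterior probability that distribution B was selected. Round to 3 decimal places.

Likelihoods f(7.7 | ·): A: 0.0640528; B: 0.00914557.
Posterior ∝ prior × likelihood. Numerator for B: 0.875·0.00914557 = 0.00800238.
Normalizing constant: 0.125·0.0640528 + 0.875·0.00914557 = 0.016009.
P(B | observation) = 0.00800238 / 0.016009 = 0.499868.

0.500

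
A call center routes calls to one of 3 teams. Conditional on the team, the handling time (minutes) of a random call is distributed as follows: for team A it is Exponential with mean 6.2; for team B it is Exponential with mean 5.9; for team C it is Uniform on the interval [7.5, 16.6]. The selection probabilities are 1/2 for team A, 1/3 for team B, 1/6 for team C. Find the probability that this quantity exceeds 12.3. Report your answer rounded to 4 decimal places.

0.1890

Conditional on each team, P(X > 12.3): A: 0.137536; B: 0.124339; C: 0.472527.
By total probability, P(X > 12.3) = 0.5·0.137536 + 0.333333·0.124339 + 0.166667·0.472527 = 0.188969.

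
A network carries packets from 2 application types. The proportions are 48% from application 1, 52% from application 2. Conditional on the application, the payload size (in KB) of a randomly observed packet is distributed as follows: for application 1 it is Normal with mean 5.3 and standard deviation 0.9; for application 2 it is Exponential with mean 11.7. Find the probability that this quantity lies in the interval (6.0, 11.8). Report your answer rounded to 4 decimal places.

0.2265

Conditional on each application, P(6.0 < X < 11.8): 1: 0.21835; 2: 0.234056.
By total probability, P(6.0 < X < 11.8) = 0.48·0.21835 + 0.52·0.234056 = 0.226517.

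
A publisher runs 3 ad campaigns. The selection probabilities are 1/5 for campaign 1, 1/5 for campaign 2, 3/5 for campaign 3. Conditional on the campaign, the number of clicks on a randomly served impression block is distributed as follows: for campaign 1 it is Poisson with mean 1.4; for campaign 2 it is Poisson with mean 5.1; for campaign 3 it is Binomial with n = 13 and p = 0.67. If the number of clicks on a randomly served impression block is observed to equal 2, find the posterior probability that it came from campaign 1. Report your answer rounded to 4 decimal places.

0.7517

Likelihoods P(X=2 | ·): 1: 0.241665; 2: 0.0792882; 3: 0.000176969.
Posterior ∝ prior × likelihood. Numerator for 1: 0.2·0.241665 = 0.048333.
Normalizing constant: 0.2·0.241665 + 0.2·0.0792882 + 0.6·0.000176969 = 0.0642968.
P(1 | observation) = 0.048333 / 0.0642968 = 0.751717.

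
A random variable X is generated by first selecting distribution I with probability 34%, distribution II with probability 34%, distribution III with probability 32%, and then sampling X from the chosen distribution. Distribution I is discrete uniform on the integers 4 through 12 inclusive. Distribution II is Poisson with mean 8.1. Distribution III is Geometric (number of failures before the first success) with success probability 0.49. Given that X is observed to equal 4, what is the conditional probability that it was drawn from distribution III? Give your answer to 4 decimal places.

Likelihoods P(X=4 | ·): I: 0.111111; II: 0.0544432; III: 0.0331495.
Posterior ∝ prior × likelihood. Numerator for III: 0.32·0.0331495 = 0.0106078.
Normalizing constant: 0.34·0.111111 + 0.34·0.0544432 + 0.32·0.0331495 = 0.0668963.
P(III | observation) = 0.0106078 / 0.0668963 = 0.158571.

0.1586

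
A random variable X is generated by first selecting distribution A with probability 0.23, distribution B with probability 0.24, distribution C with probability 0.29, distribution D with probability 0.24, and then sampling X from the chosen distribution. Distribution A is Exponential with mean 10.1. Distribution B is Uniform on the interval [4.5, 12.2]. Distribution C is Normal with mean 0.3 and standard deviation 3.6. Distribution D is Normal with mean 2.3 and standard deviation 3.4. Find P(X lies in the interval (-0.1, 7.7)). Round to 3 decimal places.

Conditional on each component, P(-0.1 < X < 7.7): A: 0.533444; B: 0.415584; C: 0.524323; D: 0.703753.
By total probability, P(-0.1 < X < 7.7) = 0.23·0.533444 + 0.24·0.415584 + 0.29·0.524323 + 0.24·0.703753 = 0.543387.

0.543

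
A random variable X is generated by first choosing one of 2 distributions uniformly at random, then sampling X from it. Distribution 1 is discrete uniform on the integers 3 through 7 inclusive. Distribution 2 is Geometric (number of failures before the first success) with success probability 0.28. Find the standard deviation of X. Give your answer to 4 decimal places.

2.6583

Per component, 1: μ=5, E[X²]=27; 2: μ=2.57143, E[X²]=15.7959.
E[X] = 0.5·5 + 0.5·2.57143 = 3.78571.
E[X²] = 0.5·27 + 0.5·15.7959 = 21.398.
Var(X) = E[X²] − (E[X])² = 21.398 − 14.3316 = 7.06633.
SD(X) = √7.06633 = 2.65826.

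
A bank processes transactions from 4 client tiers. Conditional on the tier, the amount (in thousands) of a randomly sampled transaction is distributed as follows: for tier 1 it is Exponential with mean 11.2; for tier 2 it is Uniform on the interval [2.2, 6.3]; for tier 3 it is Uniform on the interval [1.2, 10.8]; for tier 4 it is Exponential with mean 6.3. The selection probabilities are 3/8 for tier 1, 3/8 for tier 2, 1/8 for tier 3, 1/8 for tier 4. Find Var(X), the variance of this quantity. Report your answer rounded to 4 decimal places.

63.0140

Per component, 1: μ=11.2, E[X²]=250.88; 2: μ=4.25, E[X²]=19.4633; 3: μ=6, E[X²]=43.68; 4: μ=6.3, E[X²]=79.38.
E[X] = 0.375·11.2 + 0.375·4.25 + 0.125·6 + 0.125·6.3 = 7.33125.
E[X²] = 0.375·250.88 + 0.375·19.4633 + 0.125·43.68 + 0.125·79.38 = 116.761.
Var(X) = E[X²] − (E[X])² = 116.761 − 53.7472 = 63.014.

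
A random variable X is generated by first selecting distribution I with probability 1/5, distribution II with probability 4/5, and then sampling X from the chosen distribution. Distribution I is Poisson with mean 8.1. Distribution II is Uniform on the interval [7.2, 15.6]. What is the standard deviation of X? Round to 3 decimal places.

Per component, I: μ=8.1, E[X²]=73.71; II: μ=11.4, E[X²]=135.84.
E[X] = 0.2·8.1 + 0.8·11.4 = 10.74.
E[X²] = 0.2·73.71 + 0.8·135.84 = 123.414.
Var(X) = E[X²] − (E[X])² = 123.414 − 115.348 = 8.0664.
SD(X) = √8.0664 = 2.84014.

2.840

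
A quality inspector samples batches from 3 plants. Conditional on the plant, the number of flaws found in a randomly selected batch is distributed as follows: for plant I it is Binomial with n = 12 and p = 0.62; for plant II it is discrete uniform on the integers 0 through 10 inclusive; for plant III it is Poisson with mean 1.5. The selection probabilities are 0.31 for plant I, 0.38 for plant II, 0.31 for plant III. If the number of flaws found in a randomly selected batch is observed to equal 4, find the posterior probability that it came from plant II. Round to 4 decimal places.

0.5856

Likelihoods P(X=4 | ·): I: 0.031801; II: 0.0909091; III: 0.0470665.
Posterior ∝ prior × likelihood. Numerator for II: 0.38·0.0909091 = 0.0345455.
Normalizing constant: 0.31·0.031801 + 0.38·0.0909091 + 0.31·0.0470665 = 0.0589944.
P(II | observation) = 0.0345455 / 0.0589944 = 0.585572.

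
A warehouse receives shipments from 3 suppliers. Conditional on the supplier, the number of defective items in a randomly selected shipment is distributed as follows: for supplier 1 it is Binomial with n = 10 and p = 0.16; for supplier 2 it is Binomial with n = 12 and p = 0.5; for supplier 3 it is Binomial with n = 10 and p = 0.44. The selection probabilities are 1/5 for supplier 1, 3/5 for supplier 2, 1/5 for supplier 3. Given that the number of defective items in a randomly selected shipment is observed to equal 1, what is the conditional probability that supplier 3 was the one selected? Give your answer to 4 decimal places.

Likelihoods P(X=1 | ·): 1: 0.333145; 2: 0.00292969; 3: 0.0238311.
Posterior ∝ prior × likelihood. Numerator for 3: 0.2·0.0238311 = 0.00476623.
Normalizing constant: 0.2·0.333145 + 0.6·0.00292969 + 0.2·0.0238311 = 0.0731531.
P(3 | observation) = 0.00476623 / 0.0731531 = 0.0651542.

0.0652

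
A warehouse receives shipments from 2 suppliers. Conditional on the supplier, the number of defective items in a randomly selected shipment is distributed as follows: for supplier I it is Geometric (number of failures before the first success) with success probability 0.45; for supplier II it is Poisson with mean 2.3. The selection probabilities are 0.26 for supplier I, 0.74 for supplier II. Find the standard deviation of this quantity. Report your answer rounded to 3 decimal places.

1.622

Per component, I: μ=1.22222, E[X²]=4.20988; II: μ=2.3, E[X²]=7.59.
E[X] = 0.26·1.22222 + 0.74·2.3 = 2.01978.
E[X²] = 0.26·4.20988 + 0.74·7.59 = 6.71117.
Var(X) = E[X²] − (E[X])² = 6.71117 − 4.0795 = 2.63167.
SD(X) = √2.63167 = 1.62224.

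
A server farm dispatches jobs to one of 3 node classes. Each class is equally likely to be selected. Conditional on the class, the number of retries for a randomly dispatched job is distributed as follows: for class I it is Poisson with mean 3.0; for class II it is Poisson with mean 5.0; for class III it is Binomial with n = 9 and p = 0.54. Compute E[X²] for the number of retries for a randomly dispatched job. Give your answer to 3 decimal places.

22.618

For each component E[X²] = Var + (mean)², giving I: 12; II: 30; III: 25.8552.
Overall E[X²] = 0.333333·12 + 0.333333·30 + 0.333333·25.8552 = 22.6184.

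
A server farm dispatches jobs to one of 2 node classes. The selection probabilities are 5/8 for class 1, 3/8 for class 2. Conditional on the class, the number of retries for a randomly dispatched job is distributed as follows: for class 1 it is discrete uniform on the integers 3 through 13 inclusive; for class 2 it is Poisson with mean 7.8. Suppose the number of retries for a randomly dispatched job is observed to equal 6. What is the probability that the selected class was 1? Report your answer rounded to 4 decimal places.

0.5418

Likelihoods P(X=6 | ·): 1: 0.0909091; 2: 0.128156.
Posterior ∝ prior × likelihood. Numerator for 1: 0.625·0.0909091 = 0.0568182.
Normalizing constant: 0.625·0.0909091 + 0.375·0.128156 = 0.104877.
P(1 | observation) = 0.0568182 / 0.104877 = 0.541762.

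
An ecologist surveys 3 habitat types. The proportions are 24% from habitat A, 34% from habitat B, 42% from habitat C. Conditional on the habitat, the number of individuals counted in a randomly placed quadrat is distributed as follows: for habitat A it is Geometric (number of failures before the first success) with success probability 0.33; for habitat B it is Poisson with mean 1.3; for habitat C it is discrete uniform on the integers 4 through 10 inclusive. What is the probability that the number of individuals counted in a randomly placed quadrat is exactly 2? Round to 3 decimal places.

Conditional on each habitat, P(X = 2): A: 0.148137; B: 0.230289; C: 0.
By total probability, P(X = 2) = 0.24·0.148137 + 0.34·0.230289 + 0.42·0 = 0.113851.

0.114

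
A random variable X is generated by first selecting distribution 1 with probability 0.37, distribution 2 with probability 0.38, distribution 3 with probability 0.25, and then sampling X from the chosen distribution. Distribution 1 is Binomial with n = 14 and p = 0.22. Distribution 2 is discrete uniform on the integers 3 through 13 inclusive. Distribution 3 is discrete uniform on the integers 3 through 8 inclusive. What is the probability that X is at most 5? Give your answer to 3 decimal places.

0.574

Conditional on each component, P(X ≤ 5): 1: 0.933795; 2: 0.272727; 3: 0.5.
By total probability, P(X ≤ 5) = 0.37·0.933795 + 0.38·0.272727 + 0.25·0.5 = 0.57414.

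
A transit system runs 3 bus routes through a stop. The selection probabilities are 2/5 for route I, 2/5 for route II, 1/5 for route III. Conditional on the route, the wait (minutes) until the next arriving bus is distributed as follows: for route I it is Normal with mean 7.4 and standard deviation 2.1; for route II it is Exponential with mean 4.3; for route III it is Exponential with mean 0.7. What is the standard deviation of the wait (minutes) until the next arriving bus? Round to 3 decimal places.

3.927

Per component, I: μ=7.4, E[X²]=59.17; II: μ=4.3, E[X²]=36.98; III: μ=0.7, E[X²]=0.98.
E[X] = 0.4·7.4 + 0.4·4.3 + 0.2·0.7 = 4.82.
E[X²] = 0.4·59.17 + 0.4·36.98 + 0.2·0.98 = 38.656.
Var(X) = E[X²] − (E[X])² = 38.656 − 23.2324 = 15.4236.
SD(X) = √15.4236 = 3.92729.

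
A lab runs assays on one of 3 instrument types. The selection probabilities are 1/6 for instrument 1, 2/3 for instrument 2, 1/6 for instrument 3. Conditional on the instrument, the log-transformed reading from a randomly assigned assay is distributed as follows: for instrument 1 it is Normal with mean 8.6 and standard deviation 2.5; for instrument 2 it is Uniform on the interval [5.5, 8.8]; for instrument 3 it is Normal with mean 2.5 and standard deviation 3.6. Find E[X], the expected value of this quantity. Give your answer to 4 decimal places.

6.6167

Component means — 1: 8.6; 2: 7.15; 3: 2.5.
E[X] = 0.166667·8.6 + 0.666667·7.15 + 0.166667·2.5 = 6.61667.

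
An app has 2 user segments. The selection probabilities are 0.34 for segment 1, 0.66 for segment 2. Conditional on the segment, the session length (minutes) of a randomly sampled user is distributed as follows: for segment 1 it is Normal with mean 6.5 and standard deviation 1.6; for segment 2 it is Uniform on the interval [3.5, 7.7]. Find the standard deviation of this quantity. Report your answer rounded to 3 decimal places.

1.422

Per component, 1: μ=6.5, E[X²]=44.81; 2: μ=5.6, E[X²]=32.83.
E[X] = 0.34·6.5 + 0.66·5.6 = 5.906.
E[X²] = 0.34·44.81 + 0.66·32.83 = 36.9032.
Var(X) = E[X²] − (E[X])² = 36.9032 − 34.8808 = 2.02236.
SD(X) = √2.02236 = 1.4221.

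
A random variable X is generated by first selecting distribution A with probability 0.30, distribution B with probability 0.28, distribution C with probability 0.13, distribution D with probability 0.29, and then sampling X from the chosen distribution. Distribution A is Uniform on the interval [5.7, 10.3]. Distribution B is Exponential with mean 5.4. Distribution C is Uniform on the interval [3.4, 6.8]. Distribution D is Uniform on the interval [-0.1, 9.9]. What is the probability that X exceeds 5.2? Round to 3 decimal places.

0.604

Conditional on each component, P(X > 5.2): A: 1; B: 0.38176; C: 0.470588; D: 0.47.
By total probability, P(X > 5.2) = 0.3·1 + 0.28·0.38176 + 0.13·0.470588 + 0.29·0.47 = 0.604369.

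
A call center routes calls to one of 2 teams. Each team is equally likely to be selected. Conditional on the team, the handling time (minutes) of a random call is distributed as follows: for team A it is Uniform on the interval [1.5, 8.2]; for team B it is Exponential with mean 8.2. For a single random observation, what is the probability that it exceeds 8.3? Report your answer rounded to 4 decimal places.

0.1817

Conditional on each team, P(X > 8.3): A: 0; B: 0.36342.
By total probability, P(X > 8.3) = 0.5·0 + 0.5·0.36342 = 0.18171.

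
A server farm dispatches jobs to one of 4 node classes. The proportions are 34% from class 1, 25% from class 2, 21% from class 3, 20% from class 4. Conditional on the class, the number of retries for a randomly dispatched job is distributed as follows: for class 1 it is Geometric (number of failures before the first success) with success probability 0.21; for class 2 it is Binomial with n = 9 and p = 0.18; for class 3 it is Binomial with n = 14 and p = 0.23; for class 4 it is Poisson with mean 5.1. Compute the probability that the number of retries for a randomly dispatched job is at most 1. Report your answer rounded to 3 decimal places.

0.288

Conditional on each class, P(X ≤ 1): 1: 0.3759; 2: 0.49877; 3: 0.13346; 4: 0.0371902.
By total probability, P(X ≤ 1) = 0.34·0.3759 + 0.25·0.49877 + 0.21·0.13346 + 0.2·0.0371902 = 0.287963.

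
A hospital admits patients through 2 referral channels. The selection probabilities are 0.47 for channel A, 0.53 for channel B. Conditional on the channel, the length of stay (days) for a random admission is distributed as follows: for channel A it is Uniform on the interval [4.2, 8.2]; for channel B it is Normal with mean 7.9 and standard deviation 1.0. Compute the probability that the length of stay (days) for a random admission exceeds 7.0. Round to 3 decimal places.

Conditional on each channel, P(X > 7.0): A: 0.3; B: 0.81594.
By total probability, P(X > 7.0) = 0.47·0.3 + 0.53·0.81594 = 0.573448.

0.573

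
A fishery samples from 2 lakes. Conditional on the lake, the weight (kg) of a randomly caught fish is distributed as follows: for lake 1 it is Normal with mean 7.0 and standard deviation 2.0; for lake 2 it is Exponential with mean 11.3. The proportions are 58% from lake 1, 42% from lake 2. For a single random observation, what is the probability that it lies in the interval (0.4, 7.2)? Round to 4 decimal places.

Conditional on each lake, P(0.4 < X < 7.2): 1: 0.539344; 2: 0.436433.
By total probability, P(0.4 < X < 7.2) = 0.58·0.539344 + 0.42·0.436433 = 0.496122.

0.4961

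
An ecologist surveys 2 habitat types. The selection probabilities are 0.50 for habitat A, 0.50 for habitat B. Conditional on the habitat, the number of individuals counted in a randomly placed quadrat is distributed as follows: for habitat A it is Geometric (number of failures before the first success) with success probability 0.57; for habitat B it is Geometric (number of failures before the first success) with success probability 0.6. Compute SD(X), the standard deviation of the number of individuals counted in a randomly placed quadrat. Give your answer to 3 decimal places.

Per component, A: μ=0.754386, E[X²]=1.89258; B: μ=0.666667, E[X²]=1.55556.
E[X] = 0.5·0.754386 + 0.5·0.666667 = 0.710526.
E[X²] = 0.5·1.89258 + 0.5·1.55556 = 1.72407.
Var(X) = E[X²] − (E[X])² = 1.72407 − 0.504848 = 1.21922.
SD(X) = √1.21922 = 1.10418.

1.104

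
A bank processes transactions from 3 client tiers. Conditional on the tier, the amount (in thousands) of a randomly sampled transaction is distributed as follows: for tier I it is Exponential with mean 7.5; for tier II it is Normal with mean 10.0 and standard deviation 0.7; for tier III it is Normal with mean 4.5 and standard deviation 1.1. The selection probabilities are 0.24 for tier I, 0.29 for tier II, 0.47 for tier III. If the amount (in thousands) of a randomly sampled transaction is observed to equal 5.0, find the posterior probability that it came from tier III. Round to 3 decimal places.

0.903

Likelihoods f(5.0 | ·): I: 0.0684556; II: 4.75194e-12; III: 0.327079.
Posterior ∝ prior × likelihood. Numerator for III: 0.47·0.327079 = 0.153727.
Normalizing constant: 0.24·0.0684556 + 0.29·4.75194e-12 + 0.47·0.327079 = 0.170156.
P(III | observation) = 0.153727 / 0.170156 = 0.903446.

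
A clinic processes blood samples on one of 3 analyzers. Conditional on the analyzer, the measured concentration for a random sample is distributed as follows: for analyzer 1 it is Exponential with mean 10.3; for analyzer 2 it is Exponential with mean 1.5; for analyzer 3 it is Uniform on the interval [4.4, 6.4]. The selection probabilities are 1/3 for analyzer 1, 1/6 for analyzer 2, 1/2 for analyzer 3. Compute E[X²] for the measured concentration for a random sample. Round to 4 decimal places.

For each component E[X²] = Var + (mean)², giving 1: 212.18; 2: 4.5; 3: 29.4933.
Overall E[X²] = 0.333333·212.18 + 0.166667·4.5 + 0.5·29.4933 = 86.2233.

86.2233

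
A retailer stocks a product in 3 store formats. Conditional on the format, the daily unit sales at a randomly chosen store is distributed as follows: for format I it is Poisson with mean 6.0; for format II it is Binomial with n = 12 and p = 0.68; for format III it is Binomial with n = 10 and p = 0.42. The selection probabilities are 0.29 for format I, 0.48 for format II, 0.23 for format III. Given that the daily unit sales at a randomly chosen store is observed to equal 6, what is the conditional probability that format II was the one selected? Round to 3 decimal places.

Likelihoods P(X=6 | ·): I: 0.160623; II: 0.0980901; III: 0.130445.
Posterior ∝ prior × likelihood. Numerator for II: 0.48·0.0980901 = 0.0470833.
Normalizing constant: 0.29·0.160623 + 0.48·0.0980901 + 0.23·0.130445 = 0.123666.
P(II | observation) = 0.0470833 / 0.123666 = 0.380728.

0.381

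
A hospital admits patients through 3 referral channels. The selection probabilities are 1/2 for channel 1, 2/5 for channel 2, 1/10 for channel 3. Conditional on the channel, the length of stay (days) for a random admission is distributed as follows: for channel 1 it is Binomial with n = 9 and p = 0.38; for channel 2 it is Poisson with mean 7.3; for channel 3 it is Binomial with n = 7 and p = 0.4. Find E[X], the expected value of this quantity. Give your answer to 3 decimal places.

Component means — 1: 3.42; 2: 7.3; 3: 2.8.
E[X] = 0.5·3.42 + 0.4·7.3 + 0.1·2.8 = 4.91.

4.910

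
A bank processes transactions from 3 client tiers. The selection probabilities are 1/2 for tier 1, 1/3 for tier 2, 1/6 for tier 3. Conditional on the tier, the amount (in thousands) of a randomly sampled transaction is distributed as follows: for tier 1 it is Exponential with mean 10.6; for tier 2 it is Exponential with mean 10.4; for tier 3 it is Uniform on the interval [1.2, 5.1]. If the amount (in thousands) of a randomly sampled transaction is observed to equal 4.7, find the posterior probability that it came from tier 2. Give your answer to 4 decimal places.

0.2184

Likelihoods f(4.7 | ·): 1: 0.0605522; 2: 0.0611926; 3: 0.25641.
Posterior ∝ prior × likelihood. Numerator for 2: 0.333333·0.0611926 = 0.0203975.
Normalizing constant: 0.5·0.0605522 + 0.333333·0.0611926 + 0.166667·0.25641 = 0.0934087.
P(2 | observation) = 0.0203975 / 0.0934087 = 0.218369.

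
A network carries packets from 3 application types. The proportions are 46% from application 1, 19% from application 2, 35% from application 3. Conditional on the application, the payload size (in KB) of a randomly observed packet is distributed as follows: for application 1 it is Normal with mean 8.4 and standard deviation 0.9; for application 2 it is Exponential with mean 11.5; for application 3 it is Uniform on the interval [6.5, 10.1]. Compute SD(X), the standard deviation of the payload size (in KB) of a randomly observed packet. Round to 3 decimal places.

Per component, 1: μ=8.4, E[X²]=71.37; 2: μ=11.5, E[X²]=264.5; 3: μ=8.3, E[X²]=69.97.
E[X] = 0.46·8.4 + 0.19·11.5 + 0.35·8.3 = 8.954.
E[X²] = 0.46·71.37 + 0.19·264.5 + 0.35·69.97 = 107.575.
Var(X) = E[X²] − (E[X])² = 107.575 − 80.1741 = 27.4006.
SD(X) = √27.4006 = 5.23456.

5.235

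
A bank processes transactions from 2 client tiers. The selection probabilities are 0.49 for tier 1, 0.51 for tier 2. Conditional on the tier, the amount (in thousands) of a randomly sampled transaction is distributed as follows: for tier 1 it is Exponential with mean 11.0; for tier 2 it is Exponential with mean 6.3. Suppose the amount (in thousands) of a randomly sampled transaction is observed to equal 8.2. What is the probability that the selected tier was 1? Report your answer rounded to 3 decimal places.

0.490

Likelihoods f(8.2 | ·): 1: 0.0431381; 2: 0.0431904.
Posterior ∝ prior × likelihood. Numerator for 1: 0.49·0.0431381 = 0.0211376.
Normalizing constant: 0.49·0.0431381 + 0.51·0.0431904 = 0.0431648.
P(1 | observation) = 0.0211376 / 0.0431648 = 0.489697.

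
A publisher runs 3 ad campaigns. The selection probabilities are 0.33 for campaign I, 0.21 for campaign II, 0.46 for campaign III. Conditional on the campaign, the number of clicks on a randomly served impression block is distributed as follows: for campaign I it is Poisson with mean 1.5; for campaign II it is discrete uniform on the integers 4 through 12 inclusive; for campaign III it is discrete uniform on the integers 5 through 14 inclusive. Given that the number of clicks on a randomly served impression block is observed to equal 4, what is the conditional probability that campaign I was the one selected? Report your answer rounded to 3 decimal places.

0.400

Likelihoods P(X=4 | ·): I: 0.0470665; II: 0.111111; III: 0.
Posterior ∝ prior × likelihood. Numerator for I: 0.33·0.0470665 = 0.015532.
Normalizing constant: 0.33·0.0470665 + 0.21·0.111111 + 0.46·0 = 0.0388653.
P(I | observation) = 0.015532 / 0.0388653 = 0.399636.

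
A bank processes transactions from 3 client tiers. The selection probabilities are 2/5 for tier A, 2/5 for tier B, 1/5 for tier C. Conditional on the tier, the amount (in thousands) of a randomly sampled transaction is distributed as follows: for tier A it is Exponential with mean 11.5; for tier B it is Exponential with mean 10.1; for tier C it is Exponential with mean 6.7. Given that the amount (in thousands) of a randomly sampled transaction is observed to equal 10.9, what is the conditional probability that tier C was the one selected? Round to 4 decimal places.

0.1788

Likelihoods f(10.9 | ·): A: 0.0337028; B: 0.03365; C: 0.029335.
Posterior ∝ prior × likelihood. Numerator for C: 0.2·0.029335 = 0.005867.
Normalizing constant: 0.4·0.0337028 + 0.4·0.03365 + 0.2·0.029335 = 0.0328081.
P(C | observation) = 0.005867 / 0.0328081 = 0.178828.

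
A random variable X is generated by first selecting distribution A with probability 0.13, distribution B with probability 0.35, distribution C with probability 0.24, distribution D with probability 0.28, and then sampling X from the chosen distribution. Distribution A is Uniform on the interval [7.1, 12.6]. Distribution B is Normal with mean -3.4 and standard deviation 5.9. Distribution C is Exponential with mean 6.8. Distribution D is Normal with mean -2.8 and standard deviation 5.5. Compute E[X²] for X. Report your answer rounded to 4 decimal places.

For each component E[X²] = Var + (mean)², giving A: 99.5433; B: 46.37; C: 92.48; D: 38.09.
Overall E[X²] = 0.13·99.5433 + 0.35·46.37 + 0.24·92.48 + 0.28·38.09 = 62.0305.

62.0305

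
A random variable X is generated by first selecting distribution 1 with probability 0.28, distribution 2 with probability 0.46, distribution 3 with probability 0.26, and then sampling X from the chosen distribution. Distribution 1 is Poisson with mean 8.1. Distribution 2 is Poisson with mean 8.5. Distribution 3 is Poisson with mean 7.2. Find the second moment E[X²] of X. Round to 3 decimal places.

73.134

For each component E[X²] = Var + (mean)², giving 1: 73.71; 2: 80.75; 3: 59.04.
Overall E[X²] = 0.28·73.71 + 0.46·80.75 + 0.26·59.04 = 73.1342.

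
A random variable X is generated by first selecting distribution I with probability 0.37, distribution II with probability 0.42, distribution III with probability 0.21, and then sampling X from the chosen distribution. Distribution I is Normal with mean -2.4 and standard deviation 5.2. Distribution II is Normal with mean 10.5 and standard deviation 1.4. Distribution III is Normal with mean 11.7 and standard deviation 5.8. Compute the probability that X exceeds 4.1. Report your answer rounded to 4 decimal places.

Conditional on each component, P(X > 4.1): I: 0.10565; II: 0.999998; III: 0.90496.
By total probability, P(X > 4.1) = 0.37·0.10565 + 0.42·0.999998 + 0.21·0.90496 = 0.649131.

0.6491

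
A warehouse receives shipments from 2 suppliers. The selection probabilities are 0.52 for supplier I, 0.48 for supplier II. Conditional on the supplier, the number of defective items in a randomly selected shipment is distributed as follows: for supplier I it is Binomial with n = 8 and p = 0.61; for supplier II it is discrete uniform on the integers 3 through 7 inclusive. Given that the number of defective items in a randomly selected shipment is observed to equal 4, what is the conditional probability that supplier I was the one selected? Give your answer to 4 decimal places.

0.5484

Likelihoods P(X=4 | ·): I: 0.224221; II: 0.2.
Posterior ∝ prior × likelihood. Numerator for I: 0.52·0.224221 = 0.116595.
Normalizing constant: 0.52·0.224221 + 0.48·0.2 = 0.212595.
P(I | observation) = 0.116595 / 0.212595 = 0.548437.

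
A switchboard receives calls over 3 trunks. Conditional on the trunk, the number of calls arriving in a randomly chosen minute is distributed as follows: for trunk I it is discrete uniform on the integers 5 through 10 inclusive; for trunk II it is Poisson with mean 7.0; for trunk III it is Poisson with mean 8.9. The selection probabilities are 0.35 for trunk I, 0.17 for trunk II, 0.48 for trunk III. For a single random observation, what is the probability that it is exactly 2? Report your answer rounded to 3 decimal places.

Conditional on each trunk, P(X = 2): I: 0; II: 0.0223411; III: 0.00540168.
By total probability, P(X = 2) = 0.35·0 + 0.17·0.0223411 + 0.48·0.00540168 = 0.0063908.

0.006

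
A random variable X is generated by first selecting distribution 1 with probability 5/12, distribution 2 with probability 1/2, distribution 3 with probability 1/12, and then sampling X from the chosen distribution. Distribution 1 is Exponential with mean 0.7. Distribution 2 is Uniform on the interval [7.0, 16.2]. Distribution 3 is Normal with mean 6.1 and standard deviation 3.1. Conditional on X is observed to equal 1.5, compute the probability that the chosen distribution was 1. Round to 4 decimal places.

0.9514

Likelihoods f(1.5 | ·): 1: 0.167599; 2: 0; 3: 0.0427974.
Posterior ∝ prior × likelihood. Numerator for 1: 0.416667·0.167599 = 0.0698328.
Normalizing constant: 0.416667·0.167599 + 0.5·0 + 0.0833333·0.0427974 = 0.0733993.
P(1 | observation) = 0.0698328 / 0.0733993 = 0.95141.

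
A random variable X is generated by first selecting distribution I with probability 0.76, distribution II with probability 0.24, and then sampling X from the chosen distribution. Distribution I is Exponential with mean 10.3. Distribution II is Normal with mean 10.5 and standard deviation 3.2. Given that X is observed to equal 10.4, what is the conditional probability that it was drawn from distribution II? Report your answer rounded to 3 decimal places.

0.527

Likelihoods f(10.4 | ·): I: 0.0353714; II: 0.124609.
Posterior ∝ prior × likelihood. Numerator for II: 0.24·0.124609 = 0.0299061.
Normalizing constant: 0.76·0.0353714 + 0.24·0.124609 = 0.0567883.
P(II | observation) = 0.0299061 / 0.0567883 = 0.526624.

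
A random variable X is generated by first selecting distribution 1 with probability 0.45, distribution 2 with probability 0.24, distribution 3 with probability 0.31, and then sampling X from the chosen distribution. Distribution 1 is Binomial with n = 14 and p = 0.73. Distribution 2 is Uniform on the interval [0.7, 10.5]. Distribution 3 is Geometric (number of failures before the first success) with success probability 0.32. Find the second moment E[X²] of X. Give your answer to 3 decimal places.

61.149

For each component E[X²] = Var + (mean)², giving 1: 107.208; 2: 39.3633; 3: 11.1562.
Overall E[X²] = 0.45·107.208 + 0.24·39.3633 + 0.31·11.1562 = 61.1491.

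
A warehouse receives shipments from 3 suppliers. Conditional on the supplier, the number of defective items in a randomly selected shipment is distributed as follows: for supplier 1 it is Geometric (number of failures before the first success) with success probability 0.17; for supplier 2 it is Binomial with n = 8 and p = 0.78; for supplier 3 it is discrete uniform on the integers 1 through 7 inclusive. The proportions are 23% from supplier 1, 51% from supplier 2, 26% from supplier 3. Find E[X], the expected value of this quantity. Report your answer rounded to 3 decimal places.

Component means — 1: 4.88235; 2: 6.24; 3: 4.
E[X] = 0.23·4.88235 + 0.51·6.24 + 0.26·4 = 5.34534.

5.345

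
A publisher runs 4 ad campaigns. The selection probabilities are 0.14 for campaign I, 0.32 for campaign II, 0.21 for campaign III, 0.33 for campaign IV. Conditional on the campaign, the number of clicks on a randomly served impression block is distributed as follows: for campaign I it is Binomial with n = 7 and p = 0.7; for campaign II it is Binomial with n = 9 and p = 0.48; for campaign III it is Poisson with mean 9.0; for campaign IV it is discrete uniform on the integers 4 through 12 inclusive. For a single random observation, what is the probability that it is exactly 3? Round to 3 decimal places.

Conditional on each campaign, P(X = 3): I: 0.0972405; II: 0.183664; III: 0.0149943; IV: 0.
By total probability, P(X = 3) = 0.14·0.0972405 + 0.32·0.183664 + 0.21·0.0149943 + 0.33·0 = 0.0755348.

0.076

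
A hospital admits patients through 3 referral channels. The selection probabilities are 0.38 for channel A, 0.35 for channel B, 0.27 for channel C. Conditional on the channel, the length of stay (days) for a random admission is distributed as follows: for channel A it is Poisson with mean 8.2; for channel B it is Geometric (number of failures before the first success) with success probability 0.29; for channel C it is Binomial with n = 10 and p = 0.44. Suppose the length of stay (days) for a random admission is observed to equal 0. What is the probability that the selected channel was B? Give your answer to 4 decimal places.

0.9910

Likelihoods P(X=0 | ·): A: 0.000274654; B: 0.29; C: 0.00303305.
Posterior ∝ prior × likelihood. Numerator for B: 0.35·0.29 = 0.1015.
Normalizing constant: 0.38·0.000274654 + 0.35·0.29 + 0.27·0.00303305 = 0.102423.
P(B | observation) = 0.1015 / 0.102423 = 0.990986.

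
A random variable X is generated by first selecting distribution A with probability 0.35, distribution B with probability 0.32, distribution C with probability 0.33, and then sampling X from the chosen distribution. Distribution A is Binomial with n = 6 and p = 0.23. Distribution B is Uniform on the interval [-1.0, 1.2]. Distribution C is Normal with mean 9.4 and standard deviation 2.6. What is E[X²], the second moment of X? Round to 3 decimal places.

For each component E[X²] = Var + (mean)², giving A: 2.967; B: 0.413333; C: 95.12.
Overall E[X²] = 0.35·2.967 + 0.32·0.413333 + 0.33·95.12 = 32.5603.

32.560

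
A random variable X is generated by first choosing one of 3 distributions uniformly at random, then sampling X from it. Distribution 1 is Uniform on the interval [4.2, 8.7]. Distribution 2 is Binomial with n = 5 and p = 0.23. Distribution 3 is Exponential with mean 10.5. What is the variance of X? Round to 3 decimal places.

52.265

Per component, 1: μ=6.45, E[X²]=43.29; 2: μ=1.15, E[X²]=2.208; 3: μ=10.5, E[X²]=220.5.
E[X] = 0.333333·6.45 + 0.333333·1.15 + 0.333333·10.5 = 6.03333.
E[X²] = 0.333333·43.29 + 0.333333·2.208 + 0.333333·220.5 = 88.666.
Var(X) = E[X²] − (E[X])² = 88.666 − 36.4011 = 52.2649.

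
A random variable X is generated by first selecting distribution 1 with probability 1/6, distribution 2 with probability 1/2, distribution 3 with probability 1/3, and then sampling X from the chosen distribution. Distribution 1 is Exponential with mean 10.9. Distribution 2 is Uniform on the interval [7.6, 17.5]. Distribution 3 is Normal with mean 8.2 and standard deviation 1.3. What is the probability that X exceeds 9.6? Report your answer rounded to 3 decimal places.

0.515

Conditional on each component, P(X > 9.6): 1: 0.414479; 2: 0.79798; 3: 0.140757.
By total probability, P(X > 9.6) = 0.166667·0.414479 + 0.5·0.79798 + 0.333333·0.140757 = 0.514989.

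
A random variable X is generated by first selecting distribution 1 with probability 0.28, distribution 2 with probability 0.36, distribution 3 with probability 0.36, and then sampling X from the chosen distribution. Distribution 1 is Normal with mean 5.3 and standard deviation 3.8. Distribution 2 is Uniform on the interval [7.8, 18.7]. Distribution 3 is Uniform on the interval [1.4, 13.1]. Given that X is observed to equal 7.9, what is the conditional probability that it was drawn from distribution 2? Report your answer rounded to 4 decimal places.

Likelihoods f(7.9 | ·): 1: 0.083075; 2: 0.0917431; 3: 0.0854701.
Posterior ∝ prior × likelihood. Numerator for 2: 0.36·0.0917431 = 0.0330275.
Normalizing constant: 0.28·0.083075 + 0.36·0.0917431 + 0.36·0.0854701 = 0.0870578.
P(2 | observation) = 0.0330275 / 0.0870578 = 0.379375.

0.3794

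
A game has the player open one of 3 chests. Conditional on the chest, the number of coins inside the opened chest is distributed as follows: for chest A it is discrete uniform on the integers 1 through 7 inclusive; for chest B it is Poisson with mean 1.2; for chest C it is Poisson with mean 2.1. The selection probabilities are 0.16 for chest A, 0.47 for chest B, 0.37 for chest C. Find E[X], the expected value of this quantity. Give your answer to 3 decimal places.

1.981

Component means — A: 4; B: 1.2; C: 2.1.
E[X] = 0.16·4 + 0.47·1.2 + 0.37·2.1 = 1.981.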